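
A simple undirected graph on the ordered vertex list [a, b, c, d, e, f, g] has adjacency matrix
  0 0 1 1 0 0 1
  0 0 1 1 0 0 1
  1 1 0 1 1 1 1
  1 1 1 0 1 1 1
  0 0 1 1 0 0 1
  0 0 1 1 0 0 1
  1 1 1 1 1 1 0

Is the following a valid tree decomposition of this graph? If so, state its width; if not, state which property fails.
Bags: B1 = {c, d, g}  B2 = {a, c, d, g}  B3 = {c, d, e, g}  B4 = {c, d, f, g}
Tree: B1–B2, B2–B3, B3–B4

A tree decomposition must satisfy three properties: every vertex lies in some bag; for every edge, both endpoints lie together in some bag; and for every vertex, the bags containing it form a connected subtree. Here vertex b appears in no bag, so the decomposition is invalid.

No — vertex b appears in no bag.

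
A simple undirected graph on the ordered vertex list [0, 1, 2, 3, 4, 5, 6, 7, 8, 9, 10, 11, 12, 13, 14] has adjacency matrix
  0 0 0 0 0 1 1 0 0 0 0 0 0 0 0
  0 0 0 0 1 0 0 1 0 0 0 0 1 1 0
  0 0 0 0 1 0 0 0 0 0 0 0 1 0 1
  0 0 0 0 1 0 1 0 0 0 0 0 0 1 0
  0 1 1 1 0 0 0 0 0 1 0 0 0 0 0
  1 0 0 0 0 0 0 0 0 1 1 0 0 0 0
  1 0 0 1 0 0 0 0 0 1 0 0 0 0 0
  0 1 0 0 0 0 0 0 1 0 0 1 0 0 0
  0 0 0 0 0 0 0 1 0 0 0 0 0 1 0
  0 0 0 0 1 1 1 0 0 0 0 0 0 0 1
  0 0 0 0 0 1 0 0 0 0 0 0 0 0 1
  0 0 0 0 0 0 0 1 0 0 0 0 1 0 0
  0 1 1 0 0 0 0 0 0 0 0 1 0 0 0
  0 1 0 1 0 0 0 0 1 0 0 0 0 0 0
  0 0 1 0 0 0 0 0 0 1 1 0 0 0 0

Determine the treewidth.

A width-3 tree decomposition is:
Bags: B1 = {7, 8, 11, 12}  B2 = {1, 7, 8, 12}  B3 = {1, 8, 12, 13}  B4 = {1, 2, 12, 13}  B5 = {1, 2, 4, 13}  B6 = {2, 3, 4, 13}  B7 = {2, 3, 4, 14}  B8 = {3, 4, 9, 14}  B9 = {3, 6, 9, 14}  B10 = {6, 9, 10, 14}  B11 = {5, 6, 9, 10}  B12 = {0, 5, 6, 10}
Tree: B1–B2, B2–B3, B3–B4, B4–B5, B5–B6, B6–B7, B7–B8, B8–B9, B9–B10, B10–B11, B11–B12
Every bag has size at most 4, so the width is 4 − 1 = 3 and tw(G) ≤ 3. For the lower bound: the 4 vertex sets {7,8,11}, {12}, {1}, {2,3,4,13} are disjoint, each induces a connected subgraph, and every pair is joined by at least one edge of G. Contracting each set to a single vertex therefore yields K_{4} as a minor, and since treewidth is minor-monotone, tw(G) ≥ tw(K_{4}) = 3. The upper and lower bounds meet at 3, so that is the treewidth.

3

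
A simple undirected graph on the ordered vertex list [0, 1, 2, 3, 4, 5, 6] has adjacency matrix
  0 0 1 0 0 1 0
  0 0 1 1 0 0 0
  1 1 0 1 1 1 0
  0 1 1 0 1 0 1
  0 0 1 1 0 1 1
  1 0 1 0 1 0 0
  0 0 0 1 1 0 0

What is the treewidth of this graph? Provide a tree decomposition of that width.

Treewidth 2.
One optimal decomposition is:
Bags: B1 = {2, 3, 4}  B2 = {2, 4, 5}  B3 = {3, 4, 6}  B4 = {0, 2, 5}  B5 = {1, 2, 3}
Tree: B1–B2, B1–B3, B2–B4, B1–B5

Every bag has size at most 3, so the width is 3 − 1 = 2 and tw(G) ≤ 2. On the other hand G contains the 3-clique {0, 2, 5}. A clique must lie in a single bag of any decomposition, so no decomposition can have width below 2. The upper and lower bounds meet at 2, so that is the treewidth.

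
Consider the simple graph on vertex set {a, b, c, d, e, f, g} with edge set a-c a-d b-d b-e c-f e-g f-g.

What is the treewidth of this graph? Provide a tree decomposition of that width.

Treewidth 2.
Bags: B1 = {a, c, f}  B2 = {a, f, g}  B3 = {a, e, g}  B4 = {a, b, e}  B5 = {a, b, d}
Tree: B1–B2, B2–B3, B3–B4, B4–B5

The largest bag has 3 vertices, giving width 2; this decomposition certifies tw(G) ≤ 2. Since a–c–f–g–e–b–d–a is a cycle in G, G is not acyclic. Forests are exactly the graphs of treewidth ≤ 1, so tw(G) ≥ 2. Combining the bounds, tw(G) = 2.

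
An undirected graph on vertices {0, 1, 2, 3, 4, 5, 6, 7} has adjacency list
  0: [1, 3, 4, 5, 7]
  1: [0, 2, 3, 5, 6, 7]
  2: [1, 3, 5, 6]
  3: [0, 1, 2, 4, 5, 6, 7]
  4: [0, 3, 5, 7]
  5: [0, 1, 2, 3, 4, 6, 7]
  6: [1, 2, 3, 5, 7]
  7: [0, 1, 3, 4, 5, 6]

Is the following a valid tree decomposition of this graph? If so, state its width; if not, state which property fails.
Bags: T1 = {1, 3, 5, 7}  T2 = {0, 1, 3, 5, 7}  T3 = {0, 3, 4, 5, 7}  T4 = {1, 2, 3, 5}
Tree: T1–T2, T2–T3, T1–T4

No — vertex 6 appears in no bag.

A tree decomposition must satisfy three properties: every vertex lies in some bag; for every edge, both endpoints lie together in some bag; and for every vertex, the bags containing it form a connected subtree. Here vertex 6 appears in no bag, so the decomposition is invalid.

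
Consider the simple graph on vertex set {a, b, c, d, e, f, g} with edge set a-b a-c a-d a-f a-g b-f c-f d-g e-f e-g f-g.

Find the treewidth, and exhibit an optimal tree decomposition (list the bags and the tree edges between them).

Treewidth 2.
Bags: B1 = {a, d, g}  B2 = {a, f, g}  B3 = {a, b, f}  B4 = {a, c, f}  B5 = {e, f, g}
Tree: B1–B2, B2–B3, B2–B4, B2–B5

Each bag holds 3 vertices, so the decomposition has width 2, which upper-bounds the treewidth. Conversely, {a, d, g} is a clique of size 3, and the vertices of any clique must share a bag in every tree decomposition; so some bag has ≥ 3 vertices and tw(G) ≥ 2. The upper and lower bounds meet at 2, so that is the treewidth.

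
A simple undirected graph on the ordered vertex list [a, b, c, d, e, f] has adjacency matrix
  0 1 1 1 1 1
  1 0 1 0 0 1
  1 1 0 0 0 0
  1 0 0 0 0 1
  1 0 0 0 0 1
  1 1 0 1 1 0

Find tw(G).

A width-2 tree decomposition is:
Bags: B1 = {a, b, c}  B2 = {a, b, f}  B3 = {a, d, f}  B4 = {a, e, f}
Tree: B1–B2, B2–B3, B3–B4
Every bag has size at most 3, so the width is 3 − 1 = 2 and tw(G) ≤ 2. For the lower bound, the 3 vertices {a, b, c} are pairwise adjacent, and any tree decomposition puts a clique entirely inside one bag — forcing width ≥ 2. The upper and lower bounds meet at 2, so that is the treewidth.

2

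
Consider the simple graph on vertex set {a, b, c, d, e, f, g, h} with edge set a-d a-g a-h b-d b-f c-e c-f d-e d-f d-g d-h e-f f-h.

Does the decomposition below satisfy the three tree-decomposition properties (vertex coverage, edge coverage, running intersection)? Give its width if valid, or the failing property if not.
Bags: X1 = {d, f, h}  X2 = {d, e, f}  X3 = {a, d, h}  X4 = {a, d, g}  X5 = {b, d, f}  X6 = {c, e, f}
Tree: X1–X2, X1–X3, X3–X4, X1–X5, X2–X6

Yes; width 2.

Every vertex of G appears in some bag (union = {a, b, c, d, e, f, g, h}); every edge is covered by a bag; and for each vertex v the set of bags containing v is connected in the bag tree. The decomposition is therefore valid. The largest bag has 3 vertices, so the width is 2.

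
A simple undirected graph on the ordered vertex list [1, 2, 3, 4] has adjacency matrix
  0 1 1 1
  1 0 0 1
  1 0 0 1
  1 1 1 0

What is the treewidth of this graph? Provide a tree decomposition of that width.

Treewidth 2.
One optimal decomposition is:
Bags: B1 = {1, 3, 4}  B2 = {1, 2, 4}
Tree: B1–B2

Each bag holds 3 vertices, so the decomposition has width 2, which upper-bounds the treewidth. For the lower bound, the 3 vertices {1, 2, 4} are pairwise adjacent, and any tree decomposition puts a clique entirely inside one bag — forcing width ≥ 2. Combining the bounds, tw(G) = 2.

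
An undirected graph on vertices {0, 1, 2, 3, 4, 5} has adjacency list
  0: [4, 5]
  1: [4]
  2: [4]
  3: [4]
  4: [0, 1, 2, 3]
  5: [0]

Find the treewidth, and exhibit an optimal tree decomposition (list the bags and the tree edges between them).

Treewidth 1.
One such decomposition:
Bags: B1 = {1, 4}  B2 = {3, 4}  B3 = {0, 4}  B4 = {0, 5}  B5 = {2, 4}
Tree: B1–B2, B1–B3, B3–B4, B2–B5

Every bag has size at most 2, so the width is 2 − 1 = 1 and tw(G) ≤ 1. G has an edge, so its treewidth is at least 1. Therefore the treewidth is 1.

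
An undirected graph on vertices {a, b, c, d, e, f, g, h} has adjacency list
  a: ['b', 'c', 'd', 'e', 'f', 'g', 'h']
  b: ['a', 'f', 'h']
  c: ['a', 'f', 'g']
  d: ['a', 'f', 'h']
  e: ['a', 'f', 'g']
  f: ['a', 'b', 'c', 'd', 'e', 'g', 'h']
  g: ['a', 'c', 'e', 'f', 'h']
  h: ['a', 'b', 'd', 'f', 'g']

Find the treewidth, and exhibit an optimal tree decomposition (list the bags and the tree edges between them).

Treewidth 3.
One such decomposition:
Bags: B1 = {a, c, f, g}  B2 = {a, f, g, h}  B3 = {a, d, f, h}  B4 = {a, b, f, h}  B5 = {a, e, f, g}
Tree: B1–B2, B2–B3, B2–B4, B1–B5

The largest bag has 4 vertices, giving width 3; this decomposition certifies tw(G) ≤ 3. Conversely, {a, d, f, h} is a clique of size 4, and the vertices of any clique must share a bag in every tree decomposition; so some bag has ≥ 4 vertices and tw(G) ≥ 3. Hence tw(G) = 3 exactly.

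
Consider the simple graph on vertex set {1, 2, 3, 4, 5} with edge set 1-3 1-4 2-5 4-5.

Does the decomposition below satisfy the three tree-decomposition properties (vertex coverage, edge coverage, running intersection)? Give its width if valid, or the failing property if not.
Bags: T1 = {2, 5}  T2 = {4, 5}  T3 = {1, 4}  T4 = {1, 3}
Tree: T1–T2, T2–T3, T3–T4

Every vertex of G appears in some bag (union = {1, 2, 3, 4, 5}); every edge is covered by a bag; and for each vertex v the set of bags containing v is connected in the bag tree. The decomposition is therefore valid. The largest bag has 2 vertices, so the width is 1.

Yes; width 1.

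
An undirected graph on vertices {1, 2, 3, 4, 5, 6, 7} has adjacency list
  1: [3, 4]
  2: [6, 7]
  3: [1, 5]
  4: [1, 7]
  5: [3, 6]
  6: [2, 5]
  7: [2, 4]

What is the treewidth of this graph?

A width-2 tree decomposition is:
Bags: B1 = {1, 3, 5}  B2 = {1, 5, 6}  B3 = {1, 2, 6}  B4 = {1, 2, 7}  B5 = {1, 4, 7}
Tree: B1–B2, B2–B3, B3–B4, B4–B5
The largest bag has 3 vertices, giving width 2; this decomposition certifies tw(G) ≤ 2. For the lower bound, G contains the cycle 1–3–5–6–2–7–4–1, so G is not a forest; only forests have treewidth ≤ 1, hence tw(G) ≥ 2. The upper and lower bounds meet at 2, so that is the treewidth.

2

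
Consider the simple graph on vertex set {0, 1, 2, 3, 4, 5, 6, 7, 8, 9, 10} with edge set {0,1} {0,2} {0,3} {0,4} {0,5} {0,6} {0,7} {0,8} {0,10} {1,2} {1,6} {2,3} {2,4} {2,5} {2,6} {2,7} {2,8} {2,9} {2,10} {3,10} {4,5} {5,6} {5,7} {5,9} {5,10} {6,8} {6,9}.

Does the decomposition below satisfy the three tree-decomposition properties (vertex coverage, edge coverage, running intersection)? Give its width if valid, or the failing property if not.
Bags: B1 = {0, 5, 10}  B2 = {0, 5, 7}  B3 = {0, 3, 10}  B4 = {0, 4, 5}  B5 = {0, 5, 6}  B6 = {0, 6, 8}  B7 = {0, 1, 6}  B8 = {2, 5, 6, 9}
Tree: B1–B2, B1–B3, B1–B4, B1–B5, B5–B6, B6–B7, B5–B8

A tree decomposition must satisfy three properties: every vertex lies in some bag; for every edge, both endpoints lie together in some bag; and for every vertex, the bags containing it form a connected subtree. Here edge (10,2) lies in no bag, so the decomposition is invalid.

No — edge (10,2) lies in no bag.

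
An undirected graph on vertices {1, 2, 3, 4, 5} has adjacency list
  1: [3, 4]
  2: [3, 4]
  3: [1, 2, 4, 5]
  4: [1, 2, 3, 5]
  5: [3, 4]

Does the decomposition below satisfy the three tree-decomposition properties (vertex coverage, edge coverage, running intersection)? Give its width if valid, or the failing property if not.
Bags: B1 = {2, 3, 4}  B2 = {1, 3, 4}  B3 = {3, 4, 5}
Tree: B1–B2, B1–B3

Yes; width 2.

Vertex coverage: the bags together contain {1, 2, 3, 4, 5}, the full vertex set. Edge coverage: each edge of G has both endpoints in at least one bag. Running intersection: for every vertex, the bags containing it form a connected subtree. All three properties hold, so this is a valid tree decomposition of width max|bag| − 1 = 2, and hence tw(G) ≤ 2.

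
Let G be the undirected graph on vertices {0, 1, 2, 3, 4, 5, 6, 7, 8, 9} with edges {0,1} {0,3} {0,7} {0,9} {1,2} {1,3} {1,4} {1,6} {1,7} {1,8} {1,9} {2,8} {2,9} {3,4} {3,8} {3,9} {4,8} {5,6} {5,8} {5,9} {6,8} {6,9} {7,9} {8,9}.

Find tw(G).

A width-3 tree decomposition is:
Bags: B1 = {0, 1, 3, 9}  B2 = {1, 3, 8, 9}  B3 = {1, 6, 8, 9}  B4 = {0, 1, 7, 9}  B5 = {1, 3, 4, 8}  B6 = {5, 6, 8, 9}  B7 = {1, 2, 8, 9}
Tree: B1–B2, B2–B3, B1–B4, B2–B5, B3–B6, B3–B7
Each bag holds 4 vertices, so the decomposition has width 3, which upper-bounds the treewidth. For the lower bound, the 4 vertices {0, 1, 3, 9} are pairwise adjacent, and any tree decomposition puts a clique entirely inside one bag — forcing width ≥ 3. Combining the bounds, tw(G) = 3.

3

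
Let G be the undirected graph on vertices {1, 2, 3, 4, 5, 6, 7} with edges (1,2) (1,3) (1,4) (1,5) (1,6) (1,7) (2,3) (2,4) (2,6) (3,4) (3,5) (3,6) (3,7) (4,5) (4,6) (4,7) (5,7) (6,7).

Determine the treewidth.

4

A width-4 tree decomposition is:
Bags: B1 = {1, 2, 3, 4, 6}  B2 = {1, 3, 4, 6, 7}  B3 = {1, 3, 4, 5, 7}
Tree: B1–B2, B2–B3
Each bag holds 5 vertices, so the decomposition has width 4, which upper-bounds the treewidth. Conversely, {1, 3, 4, 5, 7} is a clique of size 5, and the vertices of any clique must share a bag in every tree decomposition; so some bag has ≥ 5 vertices and tw(G) ≥ 4. The upper and lower bounds meet at 4, so that is the treewidth.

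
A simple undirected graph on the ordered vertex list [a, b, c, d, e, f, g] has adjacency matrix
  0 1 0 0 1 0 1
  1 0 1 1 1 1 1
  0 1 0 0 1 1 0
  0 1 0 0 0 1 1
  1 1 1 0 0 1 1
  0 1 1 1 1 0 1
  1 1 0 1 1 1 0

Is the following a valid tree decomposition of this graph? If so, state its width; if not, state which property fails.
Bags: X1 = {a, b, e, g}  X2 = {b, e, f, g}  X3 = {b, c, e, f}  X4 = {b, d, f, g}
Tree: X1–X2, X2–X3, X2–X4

Vertex coverage: the bags together contain {a, b, c, d, e, f, g}, the full vertex set. Edge coverage: each edge of G has both endpoints in at least one bag. Running intersection: for every vertex, the bags containing it form a connected subtree. All three properties hold, so this is a valid tree decomposition of width max|bag| − 1 = 3, and hence tw(G) ≤ 3.

Yes; width 3.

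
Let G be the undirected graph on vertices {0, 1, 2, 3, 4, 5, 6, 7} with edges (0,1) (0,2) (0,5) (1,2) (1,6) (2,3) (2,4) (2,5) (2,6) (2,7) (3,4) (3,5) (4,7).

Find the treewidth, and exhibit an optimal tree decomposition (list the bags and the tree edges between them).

Treewidth 2.
One such decomposition:
Bags: B1 = {2, 3, 4}  B2 = {2, 3, 5}  B3 = {2, 4, 7}  B4 = {0, 2, 5}  B5 = {0, 1, 2}  B6 = {1, 2, 6}
Tree: B1–B2, B1–B3, B2–B4, B4–B5, B5–B6

Each bag holds 3 vertices, so the decomposition has width 2, which upper-bounds the treewidth. For the lower bound, the 3 vertices {0, 1, 2} are pairwise adjacent, and any tree decomposition puts a clique entirely inside one bag — forcing width ≥ 2. Combining the bounds, tw(G) = 2.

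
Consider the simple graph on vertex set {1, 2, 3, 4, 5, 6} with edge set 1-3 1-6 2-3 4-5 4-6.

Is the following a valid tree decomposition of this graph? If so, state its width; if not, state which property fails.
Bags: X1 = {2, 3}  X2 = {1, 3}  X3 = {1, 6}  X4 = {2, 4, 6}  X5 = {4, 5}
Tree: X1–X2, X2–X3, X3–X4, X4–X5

A tree decomposition must satisfy three properties: every vertex lies in some bag; for every edge, both endpoints lie together in some bag; and for every vertex, the bags containing it form a connected subtree. Here bags containing vertex 2 are not connected in the tree, so the decomposition is invalid.

No — bags containing vertex 2 are not connected in the tree.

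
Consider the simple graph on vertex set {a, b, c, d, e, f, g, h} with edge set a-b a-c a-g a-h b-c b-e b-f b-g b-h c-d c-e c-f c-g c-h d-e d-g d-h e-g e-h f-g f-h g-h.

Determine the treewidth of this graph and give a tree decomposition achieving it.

Treewidth 4.
Bags: B1 = {b, c, e, g, h}  B2 = {a, b, c, g, h}  B3 = {c, d, e, g, h}  B4 = {b, c, f, g, h}
Tree: B1–B2, B1–B3, B2–B4

The largest bag has 5 vertices, giving width 4; this decomposition certifies tw(G) ≤ 4. Conversely, {c, d, e, g, h} is a clique of size 5, and the vertices of any clique must share a bag in every tree decomposition; so some bag has ≥ 5 vertices and tw(G) ≥ 4. Therefore the treewidth is 4.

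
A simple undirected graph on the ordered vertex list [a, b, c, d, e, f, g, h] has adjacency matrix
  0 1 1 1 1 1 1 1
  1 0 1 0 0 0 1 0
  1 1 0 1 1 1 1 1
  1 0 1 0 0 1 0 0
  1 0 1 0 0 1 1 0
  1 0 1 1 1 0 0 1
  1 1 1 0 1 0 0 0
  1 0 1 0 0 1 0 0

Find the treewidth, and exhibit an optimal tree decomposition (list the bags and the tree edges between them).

Treewidth 3.
One optimal decomposition is:
Bags: B1 = {a, c, e, g}  B2 = {a, c, e, f}  B3 = {a, c, d, f}  B4 = {a, b, c, g}  B5 = {a, c, f, h}
Tree: B1–B2, B2–B3, B1–B4, B3–B5

Each bag holds 4 vertices, so the decomposition has width 3, which upper-bounds the treewidth. On the other hand G contains the 4-clique {a, c, e, g}. A clique must lie in a single bag of any decomposition, so no decomposition can have width below 3. Combining the bounds, tw(G) = 3.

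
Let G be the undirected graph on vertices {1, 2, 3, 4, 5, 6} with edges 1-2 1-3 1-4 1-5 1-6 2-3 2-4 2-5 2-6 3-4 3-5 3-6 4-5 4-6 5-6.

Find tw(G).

A width-5 tree decomposition is:
Bags: B1 = {1, 2, 3, 4, 5, 6}
Tree: (single bag)
With just one bag of size 6, the width is 6 − 1 = 5, so tw(G) ≤ 5. For the lower bound, the 6 vertices {1, 2, 3, 4, 5, 6} are pairwise adjacent, and any tree decomposition puts a clique entirely inside one bag — forcing width ≥ 5. Combining the bounds, tw(G) = 5.

5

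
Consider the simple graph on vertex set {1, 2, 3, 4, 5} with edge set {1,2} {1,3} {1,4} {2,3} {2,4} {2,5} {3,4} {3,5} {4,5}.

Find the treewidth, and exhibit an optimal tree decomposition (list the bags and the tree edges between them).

Treewidth 3.
One such decomposition:
Bags: B1 = {1, 2, 3, 4}  B2 = {2, 3, 4, 5}
Tree: B1–B2

The largest bag has 4 vertices, giving width 3; this decomposition certifies tw(G) ≤ 3. On the other hand G contains the 4-clique {1, 2, 3, 4}. A clique must lie in a single bag of any decomposition, so no decomposition can have width below 3. Combining the bounds, tw(G) = 3.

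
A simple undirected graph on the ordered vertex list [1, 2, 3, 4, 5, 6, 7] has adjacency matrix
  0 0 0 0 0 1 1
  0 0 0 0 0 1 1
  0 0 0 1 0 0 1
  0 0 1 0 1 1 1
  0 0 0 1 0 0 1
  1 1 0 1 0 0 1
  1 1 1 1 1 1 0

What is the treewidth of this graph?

A width-2 tree decomposition is:
Bags: B1 = {3, 4, 7}  B2 = {4, 6, 7}  B3 = {1, 6, 7}  B4 = {2, 6, 7}  B5 = {4, 5, 7}
Tree: B1–B2, B2–B3, B2–B4, B2–B5
Each bag holds 3 vertices, so the decomposition has width 2, which upper-bounds the treewidth. On the other hand G contains the 3-clique {1, 6, 7}. A clique must lie in a single bag of any decomposition, so no decomposition can have width below 2. The upper and lower bounds meet at 2, so that is the treewidth.

2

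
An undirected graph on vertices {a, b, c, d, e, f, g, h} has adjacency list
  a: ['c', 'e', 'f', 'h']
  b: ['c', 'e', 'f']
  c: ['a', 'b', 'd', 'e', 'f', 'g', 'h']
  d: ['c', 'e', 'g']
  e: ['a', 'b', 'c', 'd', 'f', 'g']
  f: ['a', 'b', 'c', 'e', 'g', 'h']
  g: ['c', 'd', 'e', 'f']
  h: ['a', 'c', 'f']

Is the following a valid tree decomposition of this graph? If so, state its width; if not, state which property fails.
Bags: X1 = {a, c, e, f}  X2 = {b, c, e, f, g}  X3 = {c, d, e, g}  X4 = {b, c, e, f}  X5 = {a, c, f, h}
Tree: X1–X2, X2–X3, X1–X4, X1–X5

A tree decomposition must satisfy three properties: every vertex lies in some bag; for every edge, both endpoints lie together in some bag; and for every vertex, the bags containing it form a connected subtree. Here bags containing vertex b are not connected in the tree, so the decomposition is invalid.

No — bags containing vertex b are not connected in the tree.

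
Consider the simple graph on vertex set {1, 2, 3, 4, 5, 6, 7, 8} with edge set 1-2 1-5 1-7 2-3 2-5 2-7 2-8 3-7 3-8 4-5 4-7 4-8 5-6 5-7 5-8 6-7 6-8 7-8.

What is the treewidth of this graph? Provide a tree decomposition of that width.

Treewidth 3.
Bags: B1 = {1, 2, 5, 7}  B2 = {2, 5, 7, 8}  B3 = {2, 3, 7, 8}  B4 = {5, 6, 7, 8}  B5 = {4, 5, 7, 8}
Tree: B1–B2, B2–B3, B2–B4, B2–B5

Every bag has size at most 4, so the width is 4 − 1 = 3 and tw(G) ≤ 3. Conversely, {2, 3, 7, 8} is a clique of size 4, and the vertices of any clique must share a bag in every tree decomposition; so some bag has ≥ 4 vertices and tw(G) ≥ 3. Hence tw(G) = 3 exactly.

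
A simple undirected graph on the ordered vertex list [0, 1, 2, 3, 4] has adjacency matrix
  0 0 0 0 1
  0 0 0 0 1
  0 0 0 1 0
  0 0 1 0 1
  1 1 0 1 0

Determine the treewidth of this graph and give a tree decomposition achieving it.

Treewidth 1.
Bags: B1 = {3, 4}  B2 = {2, 3}  B3 = {1, 4}  B4 = {0, 4}
Tree: B1–B2, B1–B3, B3–B4

Each bag holds 2 vertices, so the decomposition has width 1, which upper-bounds the treewidth. Since G has at least one edge (e.g. 4–3), it is not an edgeless graph, so tw(G) ≥ 1. Combining the bounds, tw(G) = 1.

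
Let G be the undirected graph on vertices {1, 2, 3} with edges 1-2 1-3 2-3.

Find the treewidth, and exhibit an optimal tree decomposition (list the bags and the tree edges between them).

Treewidth 2.
One optimal decomposition is:
Bags: B1 = {1, 2, 3}
Tree: (single bag)

With just one bag of size 3, the width is 3 − 1 = 2, so tw(G) ≤ 2. For the lower bound, the 3 vertices {1, 2, 3} are pairwise adjacent, and any tree decomposition puts a clique entirely inside one bag — forcing width ≥ 2. The upper and lower bounds meet at 2, so that is the treewidth.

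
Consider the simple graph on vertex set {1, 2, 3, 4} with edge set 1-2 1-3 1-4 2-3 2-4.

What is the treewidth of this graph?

2

A width-2 tree decomposition is:
Bags: B1 = {1, 2, 4}  B2 = {1, 2, 3}
Tree: B1–B2
Every bag has size at most 3, so the width is 3 − 1 = 2 and tw(G) ≤ 2. Conversely, {1, 2, 3} is a clique of size 3, and the vertices of any clique must share a bag in every tree decomposition; so some bag has ≥ 3 vertices and tw(G) ≥ 2. Hence tw(G) = 2 exactly.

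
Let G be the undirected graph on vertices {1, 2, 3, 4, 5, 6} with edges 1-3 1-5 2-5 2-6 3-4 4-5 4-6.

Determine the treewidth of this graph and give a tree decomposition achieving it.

Every bag has size at most 3, so the width is 3 − 1 = 2 and tw(G) ≤ 2. Since 6–2–5–4–6 is a cycle in G, G is not acyclic. Forests are exactly the graphs of treewidth ≤ 1, so tw(G) ≥ 2. Therefore the treewidth is 2.

Treewidth 2.
Bags: B1 = {2, 4, 6}  B2 = {2, 4, 5}  B3 = {3, 4, 5}  B4 = {1, 3, 5}
Tree: B1–B2, B2–B3, B3–B4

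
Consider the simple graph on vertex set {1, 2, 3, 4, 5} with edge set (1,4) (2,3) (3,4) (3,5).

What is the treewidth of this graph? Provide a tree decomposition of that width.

Treewidth 1.
Bags: B1 = {3, 4}  B2 = {1, 4}  B3 = {3, 5}  B4 = {2, 3}
Tree: B1–B2, B1–B3, B3–B4

The largest bag has 2 vertices, giving width 1; this decomposition certifies tw(G) ≤ 1. Any graph with an edge has treewidth ≥ 1, and G has the edge 4–3. Combining the bounds, tw(G) = 1.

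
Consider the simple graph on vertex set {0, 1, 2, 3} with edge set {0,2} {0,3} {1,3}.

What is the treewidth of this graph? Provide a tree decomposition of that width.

Each bag holds 2 vertices, so the decomposition has width 1, which upper-bounds the treewidth. Since G has at least one edge (e.g. 0–3), it is not an edgeless graph, so tw(G) ≥ 1. Hence tw(G) = 1 exactly.

Treewidth 1.
Bags: B1 = {0, 3}  B2 = {1, 3}  B3 = {0, 2}
Tree: B1–B2, B1–B3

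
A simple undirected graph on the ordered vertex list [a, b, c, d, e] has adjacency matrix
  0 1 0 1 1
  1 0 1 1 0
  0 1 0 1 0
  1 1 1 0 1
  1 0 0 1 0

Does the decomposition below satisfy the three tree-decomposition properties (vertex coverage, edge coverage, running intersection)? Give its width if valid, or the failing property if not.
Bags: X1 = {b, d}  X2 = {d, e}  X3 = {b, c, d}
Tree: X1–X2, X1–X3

A tree decomposition must satisfy three properties: every vertex lies in some bag; for every edge, both endpoints lie together in some bag; and for every vertex, the bags containing it form a connected subtree. Here vertex a appears in no bag, so the decomposition is invalid.

No — vertex a appears in no bag.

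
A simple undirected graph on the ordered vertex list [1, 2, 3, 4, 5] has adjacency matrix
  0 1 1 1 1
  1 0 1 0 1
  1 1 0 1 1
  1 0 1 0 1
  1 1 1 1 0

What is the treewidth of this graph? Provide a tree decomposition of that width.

Each bag holds 4 vertices, so the decomposition has width 3, which upper-bounds the treewidth. Conversely, {1, 2, 3, 5} is a clique of size 4, and the vertices of any clique must share a bag in every tree decomposition; so some bag has ≥ 4 vertices and tw(G) ≥ 3. Combining the bounds, tw(G) = 3.

Treewidth 3.
One such decomposition:
Bags: B1 = {1, 3, 4, 5}  B2 = {1, 2, 3, 5}
Tree: B1–B2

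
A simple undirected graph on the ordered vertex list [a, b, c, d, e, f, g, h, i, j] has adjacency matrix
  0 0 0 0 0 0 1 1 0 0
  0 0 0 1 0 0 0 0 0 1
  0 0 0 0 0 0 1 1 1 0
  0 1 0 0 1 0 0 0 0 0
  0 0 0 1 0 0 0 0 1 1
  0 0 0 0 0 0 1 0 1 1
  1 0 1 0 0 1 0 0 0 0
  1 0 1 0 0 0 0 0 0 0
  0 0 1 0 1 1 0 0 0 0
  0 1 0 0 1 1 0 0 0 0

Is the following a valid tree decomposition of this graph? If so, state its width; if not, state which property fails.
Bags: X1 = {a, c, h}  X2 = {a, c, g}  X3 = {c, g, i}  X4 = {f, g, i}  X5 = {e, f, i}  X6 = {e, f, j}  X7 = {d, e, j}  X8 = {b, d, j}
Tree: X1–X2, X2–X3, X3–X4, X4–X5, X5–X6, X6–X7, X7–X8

Checking the three conditions: (i) the bags cover all of {a, b, c, d, e, f, g, h, i, j}; (ii) for each edge, some bag contains both endpoints; (iii) the bags containing any fixed vertex form a subtree. All hold, so the decomposition is valid with width 3 − 1 = 2.

Yes; width 2.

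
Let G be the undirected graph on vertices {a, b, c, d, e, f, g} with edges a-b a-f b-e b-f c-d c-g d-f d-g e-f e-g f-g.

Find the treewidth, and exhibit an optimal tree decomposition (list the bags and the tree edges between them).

Treewidth 2.
One optimal decomposition is:
Bags: B1 = {e, f, g}  B2 = {d, f, g}  B3 = {b, e, f}  B4 = {a, b, f}  B5 = {c, d, g}
Tree: B1–B2, B1–B3, B3–B4, B2–B5

Every bag has size at most 3, so the width is 3 − 1 = 2 and tw(G) ≤ 2. For the lower bound, the 3 vertices {c, d, g} are pairwise adjacent, and any tree decomposition puts a clique entirely inside one bag — forcing width ≥ 2. The upper and lower bounds meet at 2, so that is the treewidth.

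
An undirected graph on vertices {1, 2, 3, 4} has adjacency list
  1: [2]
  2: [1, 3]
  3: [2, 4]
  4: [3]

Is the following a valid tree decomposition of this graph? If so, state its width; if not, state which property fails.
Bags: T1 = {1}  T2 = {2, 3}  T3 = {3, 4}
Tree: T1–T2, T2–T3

No — edge (2,1) lies in no bag.

A tree decomposition must satisfy three properties: every vertex lies in some bag; for every edge, both endpoints lie together in some bag; and for every vertex, the bags containing it form a connected subtree. Here edge (2,1) lies in no bag, so the decomposition is invalid.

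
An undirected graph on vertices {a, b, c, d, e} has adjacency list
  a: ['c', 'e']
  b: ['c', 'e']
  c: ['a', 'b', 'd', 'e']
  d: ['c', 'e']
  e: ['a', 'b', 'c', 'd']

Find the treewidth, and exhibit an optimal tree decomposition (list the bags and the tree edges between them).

The largest bag has 3 vertices, giving width 2; this decomposition certifies tw(G) ≤ 2. Conversely, {c, d, e} is a clique of size 3, and the vertices of any clique must share a bag in every tree decomposition; so some bag has ≥ 3 vertices and tw(G) ≥ 2. Hence tw(G) = 2 exactly.

Treewidth 2.
One optimal decomposition is:
Bags: B1 = {c, d, e}  B2 = {a, c, e}  B3 = {b, c, e}
Tree: B1–B2, B2–B3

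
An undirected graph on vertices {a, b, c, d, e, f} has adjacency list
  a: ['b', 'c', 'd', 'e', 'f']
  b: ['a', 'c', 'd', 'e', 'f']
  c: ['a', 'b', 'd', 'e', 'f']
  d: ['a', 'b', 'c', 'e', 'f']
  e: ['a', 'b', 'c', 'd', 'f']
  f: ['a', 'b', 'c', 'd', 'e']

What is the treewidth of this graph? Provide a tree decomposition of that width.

A single bag containing all 6 vertices is trivially a valid decomposition of width 5. For the lower bound, the 6 vertices {a, b, c, d, e, f} are pairwise adjacent, and any tree decomposition puts a clique entirely inside one bag — forcing width ≥ 5. Combining the bounds, tw(G) = 5.

Treewidth 5.
One optimal decomposition is:
Bags: B1 = {a, b, c, d, e, f}
Tree: (single bag)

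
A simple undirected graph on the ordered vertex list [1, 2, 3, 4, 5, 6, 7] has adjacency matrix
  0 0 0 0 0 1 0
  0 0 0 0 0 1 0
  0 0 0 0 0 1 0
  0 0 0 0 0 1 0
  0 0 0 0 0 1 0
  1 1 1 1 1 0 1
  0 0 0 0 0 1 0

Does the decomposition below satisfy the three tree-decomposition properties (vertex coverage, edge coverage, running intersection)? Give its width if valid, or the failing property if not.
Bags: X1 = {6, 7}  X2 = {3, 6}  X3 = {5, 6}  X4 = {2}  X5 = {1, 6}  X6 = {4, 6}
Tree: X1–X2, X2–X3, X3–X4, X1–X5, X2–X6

No — edge (6,2) lies in no bag.

A tree decomposition must satisfy three properties: every vertex lies in some bag; for every edge, both endpoints lie together in some bag; and for every vertex, the bags containing it form a connected subtree. Here edge (6,2) lies in no bag, so the decomposition is invalid.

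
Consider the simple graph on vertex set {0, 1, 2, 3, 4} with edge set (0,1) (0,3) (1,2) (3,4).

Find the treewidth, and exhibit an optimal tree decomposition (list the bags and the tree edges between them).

Each bag holds 2 vertices, so the decomposition has width 1, which upper-bounds the treewidth. Any graph with an edge has treewidth ≥ 1, and G has the edge 4–3. Hence tw(G) = 1 exactly.

Treewidth 1.
One such decomposition:
Bags: B1 = {3, 4}  B2 = {0, 3}  B3 = {0, 1}  B4 = {1, 2}
Tree: B1–B2, B2–B3, B3–B4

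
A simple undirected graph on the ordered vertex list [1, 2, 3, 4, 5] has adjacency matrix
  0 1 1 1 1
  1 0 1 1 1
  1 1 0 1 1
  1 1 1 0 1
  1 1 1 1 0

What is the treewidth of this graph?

4

A width-4 tree decomposition is:
Bags: B1 = {1, 2, 3, 4, 5}
Tree: (single bag)
With just one bag of size 5, the width is 5 − 1 = 4, so tw(G) ≤ 4. For the lower bound, the 5 vertices {1, 2, 3, 4, 5} are pairwise adjacent, and any tree decomposition puts a clique entirely inside one bag — forcing width ≥ 4. The upper and lower bounds meet at 4, so that is the treewidth.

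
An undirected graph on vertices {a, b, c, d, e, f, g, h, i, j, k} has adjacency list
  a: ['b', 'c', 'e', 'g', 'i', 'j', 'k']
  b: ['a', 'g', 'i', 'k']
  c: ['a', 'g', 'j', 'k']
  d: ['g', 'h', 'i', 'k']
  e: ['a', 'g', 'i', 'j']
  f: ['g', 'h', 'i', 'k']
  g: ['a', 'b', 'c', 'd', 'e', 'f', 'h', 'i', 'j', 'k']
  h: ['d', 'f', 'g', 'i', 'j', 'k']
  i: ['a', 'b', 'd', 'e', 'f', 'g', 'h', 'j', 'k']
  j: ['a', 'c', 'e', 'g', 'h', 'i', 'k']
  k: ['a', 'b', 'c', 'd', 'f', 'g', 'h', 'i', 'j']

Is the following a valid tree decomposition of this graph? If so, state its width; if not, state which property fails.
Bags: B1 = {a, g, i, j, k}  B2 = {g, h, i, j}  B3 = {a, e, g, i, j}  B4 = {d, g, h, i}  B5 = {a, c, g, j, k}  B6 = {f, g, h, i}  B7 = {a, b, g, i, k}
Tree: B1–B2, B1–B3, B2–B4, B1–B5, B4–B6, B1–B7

A tree decomposition must satisfy three properties: every vertex lies in some bag; for every edge, both endpoints lie together in some bag; and for every vertex, the bags containing it form a connected subtree. Here edge (k,h) lies in no bag, so the decomposition is invalid.

No — edge (k,h) lies in no bag.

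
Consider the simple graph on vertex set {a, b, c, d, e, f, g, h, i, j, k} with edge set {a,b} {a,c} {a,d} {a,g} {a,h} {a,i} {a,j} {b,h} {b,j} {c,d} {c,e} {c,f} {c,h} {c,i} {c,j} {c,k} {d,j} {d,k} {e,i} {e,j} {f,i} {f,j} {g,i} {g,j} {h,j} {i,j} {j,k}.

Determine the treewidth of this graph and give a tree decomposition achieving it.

Every bag has size at most 4, so the width is 4 − 1 = 3 and tw(G) ≤ 3. Conversely, {a, g, i, j} is a clique of size 4, and the vertices of any clique must share a bag in every tree decomposition; so some bag has ≥ 4 vertices and tw(G) ≥ 3. Therefore the treewidth is 3.

Treewidth 3.
One optimal decomposition is:
Bags: B1 = {a, c, i, j}  B2 = {c, e, i, j}  B3 = {a, c, d, j}  B4 = {a, g, i, j}  B5 = {a, c, h, j}  B6 = {a, b, h, j}  B7 = {c, d, j, k}  B8 = {c, f, i, j}
Tree: B1–B2, B1–B3, B1–B4, B1–B5, B5–B6, B3–B7, B1–B8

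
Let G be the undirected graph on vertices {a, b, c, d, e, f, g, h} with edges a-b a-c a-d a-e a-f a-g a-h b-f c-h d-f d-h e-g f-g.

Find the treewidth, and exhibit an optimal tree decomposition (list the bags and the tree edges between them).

Each bag holds 3 vertices, so the decomposition has width 2, which upper-bounds the treewidth. For the lower bound, the 3 vertices {a, e, g} are pairwise adjacent, and any tree decomposition puts a clique entirely inside one bag — forcing width ≥ 2. Therefore the treewidth is 2.

Treewidth 2.
One such decomposition:
Bags: B1 = {a, d, h}  B2 = {a, c, h}  B3 = {a, d, f}  B4 = {a, b, f}  B5 = {a, f, g}  B6 = {a, e, g}
Tree: B1–B2, B1–B3, B3–B4, B4–B5, B5–B6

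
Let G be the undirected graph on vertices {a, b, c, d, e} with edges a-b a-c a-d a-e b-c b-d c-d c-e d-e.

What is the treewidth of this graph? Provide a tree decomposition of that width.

Treewidth 3.
Bags: B1 = {a, c, d, e}  B2 = {a, b, c, d}
Tree: B1–B2

Every bag has size at most 4, so the width is 4 − 1 = 3 and tw(G) ≤ 3. Conversely, {a, c, d, e} is a clique of size 4, and the vertices of any clique must share a bag in every tree decomposition; so some bag has ≥ 4 vertices and tw(G) ≥ 3. Hence tw(G) = 3 exactly.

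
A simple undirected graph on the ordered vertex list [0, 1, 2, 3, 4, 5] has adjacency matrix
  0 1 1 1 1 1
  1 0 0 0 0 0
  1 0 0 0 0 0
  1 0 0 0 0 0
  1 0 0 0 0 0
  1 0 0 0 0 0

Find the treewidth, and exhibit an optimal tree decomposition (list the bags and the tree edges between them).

The largest bag has 2 vertices, giving width 1; this decomposition certifies tw(G) ≤ 1. Since G has at least one edge (e.g. 0–3), it is not an edgeless graph, so tw(G) ≥ 1. Therefore the treewidth is 1.

Treewidth 1.
One such decomposition:
Bags: B1 = {0, 3}  B2 = {0, 4}  B3 = {0, 5}  B4 = {0, 1}  B5 = {0, 2}
Tree: B1–B2, B1–B3, B3–B4, B3–B5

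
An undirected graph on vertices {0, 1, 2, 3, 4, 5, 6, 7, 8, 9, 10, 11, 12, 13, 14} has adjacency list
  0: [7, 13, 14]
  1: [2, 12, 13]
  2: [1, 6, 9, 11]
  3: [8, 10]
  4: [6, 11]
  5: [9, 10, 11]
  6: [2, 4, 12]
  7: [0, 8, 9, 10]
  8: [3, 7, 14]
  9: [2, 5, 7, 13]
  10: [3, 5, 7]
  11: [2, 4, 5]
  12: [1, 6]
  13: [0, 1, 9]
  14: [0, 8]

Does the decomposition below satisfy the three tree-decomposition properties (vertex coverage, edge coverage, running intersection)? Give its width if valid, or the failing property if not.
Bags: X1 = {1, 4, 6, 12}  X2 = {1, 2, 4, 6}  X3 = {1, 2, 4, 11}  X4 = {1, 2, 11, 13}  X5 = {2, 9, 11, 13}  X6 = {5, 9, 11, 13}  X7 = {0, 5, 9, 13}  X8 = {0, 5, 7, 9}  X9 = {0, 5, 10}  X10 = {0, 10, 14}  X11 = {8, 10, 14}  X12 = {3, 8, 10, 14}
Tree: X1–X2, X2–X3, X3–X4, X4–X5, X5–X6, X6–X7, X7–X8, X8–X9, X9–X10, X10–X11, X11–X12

A tree decomposition must satisfy three properties: every vertex lies in some bag; for every edge, both endpoints lie together in some bag; and for every vertex, the bags containing it form a connected subtree. Here edge (7,10) lies in no bag, so the decomposition is invalid.

No — edge (7,10) lies in no bag.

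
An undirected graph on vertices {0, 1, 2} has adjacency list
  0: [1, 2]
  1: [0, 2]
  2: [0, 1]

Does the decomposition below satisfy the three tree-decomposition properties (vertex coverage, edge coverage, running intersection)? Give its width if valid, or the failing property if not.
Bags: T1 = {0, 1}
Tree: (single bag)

No — vertex 2 appears in no bag.

A tree decomposition must satisfy three properties: every vertex lies in some bag; for every edge, both endpoints lie together in some bag; and for every vertex, the bags containing it form a connected subtree. Here vertex 2 appears in no bag, so the decomposition is invalid.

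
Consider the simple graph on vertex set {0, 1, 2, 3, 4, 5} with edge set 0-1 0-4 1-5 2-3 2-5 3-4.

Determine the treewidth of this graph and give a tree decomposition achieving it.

Every bag has size at most 3, so the width is 3 − 1 = 2 and tw(G) ≤ 2. Since 4–3–2–5–1–0–4 is a cycle in G, G is not acyclic. Forests are exactly the graphs of treewidth ≤ 1, so tw(G) ≥ 2. Hence tw(G) = 2 exactly.

Treewidth 2.
Bags: B1 = {2, 3, 4}  B2 = {2, 4, 5}  B3 = {1, 4, 5}  B4 = {0, 1, 4}
Tree: B1–B2, B2–B3, B3–B4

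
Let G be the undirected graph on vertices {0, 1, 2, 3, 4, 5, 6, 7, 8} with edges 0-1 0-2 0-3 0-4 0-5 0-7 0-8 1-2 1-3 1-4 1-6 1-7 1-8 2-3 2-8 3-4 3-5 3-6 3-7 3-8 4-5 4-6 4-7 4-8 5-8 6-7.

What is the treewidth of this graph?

4

A width-4 tree decomposition is:
Bags: B1 = {1, 3, 4, 6, 7}  B2 = {0, 1, 3, 4, 7}  B3 = {0, 1, 3, 4, 8}  B4 = {0, 3, 4, 5, 8}  B5 = {0, 1, 2, 3, 8}
Tree: B1–B2, B2–B3, B3–B4, B3–B5
Every bag has size at most 5, so the width is 5 − 1 = 4 and tw(G) ≤ 4. For the lower bound, the 5 vertices {0, 1, 2, 3, 8} are pairwise adjacent, and any tree decomposition puts a clique entirely inside one bag — forcing width ≥ 4. Hence tw(G) = 4 exactly.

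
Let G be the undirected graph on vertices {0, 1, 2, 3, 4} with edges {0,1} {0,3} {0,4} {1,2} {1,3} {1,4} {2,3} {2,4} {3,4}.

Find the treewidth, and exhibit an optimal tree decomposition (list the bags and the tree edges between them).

Treewidth 3.
One optimal decomposition is:
Bags: B1 = {0, 1, 3, 4}  B2 = {1, 2, 3, 4}
Tree: B1–B2

The largest bag has 4 vertices, giving width 3; this decomposition certifies tw(G) ≤ 3. On the other hand G contains the 4-clique {0, 1, 3, 4}. A clique must lie in a single bag of any decomposition, so no decomposition can have width below 3. The upper and lower bounds meet at 3, so that is the treewidth.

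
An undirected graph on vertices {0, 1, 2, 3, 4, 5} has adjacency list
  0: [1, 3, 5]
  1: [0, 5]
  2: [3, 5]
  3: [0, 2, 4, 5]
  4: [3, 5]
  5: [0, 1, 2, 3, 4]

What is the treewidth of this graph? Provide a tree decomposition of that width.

Treewidth 2.
One optimal decomposition is:
Bags: B1 = {3, 4, 5}  B2 = {0, 3, 5}  B3 = {2, 3, 5}  B4 = {0, 1, 5}
Tree: B1–B2, B1–B3, B2–B4

Every bag has size at most 3, so the width is 3 − 1 = 2 and tw(G) ≤ 2. On the other hand G contains the 3-clique {0, 1, 5}. A clique must lie in a single bag of any decomposition, so no decomposition can have width below 2. Hence tw(G) = 2 exactly.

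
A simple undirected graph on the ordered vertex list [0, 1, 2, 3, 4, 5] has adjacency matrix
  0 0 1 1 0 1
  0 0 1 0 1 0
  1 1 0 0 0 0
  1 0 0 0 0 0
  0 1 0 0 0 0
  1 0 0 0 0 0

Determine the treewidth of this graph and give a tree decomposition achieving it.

Each bag holds 2 vertices, so the decomposition has width 1, which upper-bounds the treewidth. Any graph with an edge has treewidth ≥ 1, and G has the edge 3–0. Hence tw(G) = 1 exactly.

Treewidth 1.
Bags: B1 = {0, 3}  B2 = {0, 2}  B3 = {1, 2}  B4 = {1, 4}  B5 = {0, 5}
Tree: B1–B2, B2–B3, B3–B4, B1–B5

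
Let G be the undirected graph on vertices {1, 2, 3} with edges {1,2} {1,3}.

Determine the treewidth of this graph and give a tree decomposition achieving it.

Each bag holds 2 vertices, so the decomposition has width 1, which upper-bounds the treewidth. Any graph with an edge has treewidth ≥ 1, and G has the edge 3–1. The upper and lower bounds meet at 1, so that is the treewidth.

Treewidth 1.
One such decomposition:
Bags: B1 = {1, 3}  B2 = {1, 2}
Tree: B1–B2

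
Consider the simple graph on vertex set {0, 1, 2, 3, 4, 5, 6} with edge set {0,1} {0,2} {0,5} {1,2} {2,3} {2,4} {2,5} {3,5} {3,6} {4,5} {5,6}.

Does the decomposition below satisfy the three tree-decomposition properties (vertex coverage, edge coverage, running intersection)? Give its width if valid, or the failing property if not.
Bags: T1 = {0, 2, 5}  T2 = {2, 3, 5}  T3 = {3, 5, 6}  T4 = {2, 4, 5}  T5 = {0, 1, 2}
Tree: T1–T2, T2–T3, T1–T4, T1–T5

Every vertex of G appears in some bag (union = {0, 1, 2, 3, 4, 5, 6}); every edge is covered by a bag; and for each vertex v the set of bags containing v is connected in the bag tree. The decomposition is therefore valid. The largest bag has 3 vertices, so the width is 2.

Yes; width 2.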